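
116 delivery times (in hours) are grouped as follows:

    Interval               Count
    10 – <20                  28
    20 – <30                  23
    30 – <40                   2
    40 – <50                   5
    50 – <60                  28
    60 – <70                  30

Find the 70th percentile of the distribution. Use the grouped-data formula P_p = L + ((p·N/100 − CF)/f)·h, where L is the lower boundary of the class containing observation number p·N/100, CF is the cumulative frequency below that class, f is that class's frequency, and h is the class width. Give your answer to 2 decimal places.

58.29

N = 116; target position k = 70/100 · 116 = 81.2.
Cumulative frequencies: 28, 51, 53, 58, 86, 116.
Observation 81.2 falls in the class 50 – <60.
L = 50, CF = 58, f = 28, h = 10.
P70 = 50 + ((81.2 − 58)/28)·10 = 50 + 8.28571 = 58.2857.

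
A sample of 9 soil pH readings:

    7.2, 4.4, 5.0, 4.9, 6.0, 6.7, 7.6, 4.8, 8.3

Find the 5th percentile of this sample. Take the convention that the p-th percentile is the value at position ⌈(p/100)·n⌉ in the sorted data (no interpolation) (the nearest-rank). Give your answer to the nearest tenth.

4.4

Sorted: 4.4, 4.8, 4.9, 5.0, 6.0, 6.7, 7.2, 7.6, 8.3.
n = 9.
Position = ⌈5/100 · 9⌉ = ⌈0.45⌉ = 1.
The value at rank 1 is 4.4.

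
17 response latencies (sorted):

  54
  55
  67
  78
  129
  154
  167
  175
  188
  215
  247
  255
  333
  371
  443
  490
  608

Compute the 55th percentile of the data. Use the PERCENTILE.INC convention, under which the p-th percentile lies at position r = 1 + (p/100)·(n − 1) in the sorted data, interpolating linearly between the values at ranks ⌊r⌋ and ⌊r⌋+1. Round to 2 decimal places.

n = 17.
r = 1 + (55/100)·(17 − 1) = 1 + 8.8 = 9.8.
Rank 9 is 188 and rank 10 is 215.
Interpolate: 188 + 0.8·(215 − 188) = 188 + 0.8·27 = 209.6.

209.60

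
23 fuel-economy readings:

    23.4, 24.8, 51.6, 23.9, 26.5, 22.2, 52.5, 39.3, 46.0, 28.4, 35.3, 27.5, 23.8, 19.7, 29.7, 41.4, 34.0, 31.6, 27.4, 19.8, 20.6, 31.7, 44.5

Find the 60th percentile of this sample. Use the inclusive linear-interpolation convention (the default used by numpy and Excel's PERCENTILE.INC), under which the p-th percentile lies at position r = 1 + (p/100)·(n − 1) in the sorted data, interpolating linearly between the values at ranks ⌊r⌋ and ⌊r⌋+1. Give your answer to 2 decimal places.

Sorted: 19.7, 19.8, 20.6, 22.2, 23.4, 23.8, 23.9, 24.8, 26.5, 27.4, 27.5, 28.4, 29.7, 31.6, 31.7, 34.0, 35.3, 39.3, 41.4, 44.5, 46.0, 51.6, 52.5.
n = 23.
r = 1 + (60/100)·(23 − 1) = 1 + 13.2 = 14.2.
Rank 14 is 31.6 and rank 15 is 31.7.
Interpolate: 31.6 + 0.2·(31.7 − 31.6) = 31.6 + 0.2·0.1 = 31.62.

31.62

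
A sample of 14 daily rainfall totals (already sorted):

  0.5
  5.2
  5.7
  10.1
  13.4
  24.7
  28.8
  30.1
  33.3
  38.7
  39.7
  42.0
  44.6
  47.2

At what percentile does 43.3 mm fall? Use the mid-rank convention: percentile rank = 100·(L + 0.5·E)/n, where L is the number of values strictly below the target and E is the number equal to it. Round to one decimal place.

85.7

Count below 43.3: L = 12; count equal: E = 0; n = 14.
Percentile rank = 100·(12 + 0.5·0)/14 = 100·12/14 = 85.71.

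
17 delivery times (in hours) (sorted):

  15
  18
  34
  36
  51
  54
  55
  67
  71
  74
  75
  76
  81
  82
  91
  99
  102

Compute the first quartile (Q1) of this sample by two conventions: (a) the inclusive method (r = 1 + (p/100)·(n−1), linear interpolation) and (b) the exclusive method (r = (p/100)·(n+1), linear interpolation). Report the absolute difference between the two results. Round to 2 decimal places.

n = 17.
(a) r = 5 → value at rank 5 = 51.
(b) r = 4.5; between ranks 4 (36) and 5 (51): 43.5.
|51 − 43.5| = 7.5.

7.50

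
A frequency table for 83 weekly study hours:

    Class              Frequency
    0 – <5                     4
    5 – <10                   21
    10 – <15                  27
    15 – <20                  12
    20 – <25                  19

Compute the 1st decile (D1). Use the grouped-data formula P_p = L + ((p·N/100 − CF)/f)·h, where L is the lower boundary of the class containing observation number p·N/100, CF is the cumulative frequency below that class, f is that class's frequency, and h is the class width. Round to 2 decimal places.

N = 83; target position k = 10/100 · 83 = 8.3.
Cumulative frequencies: 4, 25, 52, 64, 83.
Observation 8.3 falls in the class 5 – <10.
L = 5, CF = 4, f = 21, h = 5.
P10 = 5 + ((8.3 − 4)/21)·5 = 5 + 1.02381 = 6.02381.

6.02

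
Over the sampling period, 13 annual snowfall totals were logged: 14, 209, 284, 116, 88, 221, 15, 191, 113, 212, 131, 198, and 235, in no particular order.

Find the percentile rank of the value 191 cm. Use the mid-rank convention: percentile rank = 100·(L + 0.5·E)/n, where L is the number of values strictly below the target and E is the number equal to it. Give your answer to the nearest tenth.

50.0

Sorted: 14, 15, 88, 113, 116, 131, 191, 198, 209, 212, 221, 235, 284.
Count below 191: L = 6; count equal: E = 1; n = 13.
Percentile rank = 100·(6 + 0.5·1)/13 = 100·6.5/13 = 50.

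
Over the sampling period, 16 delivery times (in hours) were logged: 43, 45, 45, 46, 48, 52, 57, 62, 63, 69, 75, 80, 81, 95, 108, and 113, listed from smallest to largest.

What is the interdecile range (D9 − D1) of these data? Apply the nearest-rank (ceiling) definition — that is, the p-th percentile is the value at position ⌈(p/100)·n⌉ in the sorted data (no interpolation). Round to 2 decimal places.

63.00

n = 16.
P10: rank ⌈10/100·16⌉ = 2 → 45.
P90: rank ⌈90/100·16⌉ = 15 → 108.
Difference: 108 − 45 = 63.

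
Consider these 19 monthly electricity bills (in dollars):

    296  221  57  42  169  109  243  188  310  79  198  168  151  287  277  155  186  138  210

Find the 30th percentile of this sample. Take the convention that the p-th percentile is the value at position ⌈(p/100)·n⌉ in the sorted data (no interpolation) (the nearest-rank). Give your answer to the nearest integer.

151

Sorted: 42, 57, 79, 109, 138, 151, 155, 168, 169, 186, 188, 198, 210, 221, 243, 277, 287, 296, 310.
n = 19.
Position = ⌈30/100 · 19⌉ = ⌈5.7⌉ = 6.
The value at rank 6 is 151.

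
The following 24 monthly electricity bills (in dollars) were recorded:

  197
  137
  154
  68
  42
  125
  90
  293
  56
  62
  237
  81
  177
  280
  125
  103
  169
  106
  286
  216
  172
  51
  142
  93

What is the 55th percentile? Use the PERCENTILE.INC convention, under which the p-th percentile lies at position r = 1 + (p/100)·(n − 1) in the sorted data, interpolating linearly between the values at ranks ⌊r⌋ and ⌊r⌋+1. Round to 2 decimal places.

Sorted: 42, 51, 56, 62, 68, 81, 90, 93, 103, 106, 125, 125, 137, 142, 154, 169, 172, 177, 197, 216, 237, 280, 286, 293.
n = 24.
r = 1 + (55/100)·(24 − 1) = 1 + 12.65 = 13.65.
Rank 13 is 137 and rank 14 is 142.
Interpolate: 137 + 0.65·(142 − 137) = 137 + 0.65·5 = 140.25.

140.25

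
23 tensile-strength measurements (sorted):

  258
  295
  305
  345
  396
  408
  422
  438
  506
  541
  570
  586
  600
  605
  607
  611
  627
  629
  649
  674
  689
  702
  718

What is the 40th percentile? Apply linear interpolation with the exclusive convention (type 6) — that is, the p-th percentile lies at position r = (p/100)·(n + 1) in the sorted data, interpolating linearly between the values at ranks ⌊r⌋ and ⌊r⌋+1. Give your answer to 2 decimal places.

527.00

n = 23.
r = (40/100)·(23 + 1) = 9.6.
Rank 9 is 506 and rank 10 is 541.
Interpolate: 506 + 0.6·(541 − 506) = 506 + 0.6·35 = 527.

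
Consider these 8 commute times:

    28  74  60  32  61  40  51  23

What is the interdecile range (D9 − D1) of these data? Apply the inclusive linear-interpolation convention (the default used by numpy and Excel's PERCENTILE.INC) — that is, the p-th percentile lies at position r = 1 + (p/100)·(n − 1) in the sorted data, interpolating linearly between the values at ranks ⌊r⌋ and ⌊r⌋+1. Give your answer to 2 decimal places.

38.40

Sorted: 23, 28, 32, 40, 51, 60, 61, 74.
n = 8.
P10: r = 1.7; ranks 1–2 are 23, 28; interpolating gives 26.5.
P90: r = 7.3; ranks 7–8 are 61, 74; interpolating gives 64.9.
Difference: 64.9 − 26.5 = 38.4.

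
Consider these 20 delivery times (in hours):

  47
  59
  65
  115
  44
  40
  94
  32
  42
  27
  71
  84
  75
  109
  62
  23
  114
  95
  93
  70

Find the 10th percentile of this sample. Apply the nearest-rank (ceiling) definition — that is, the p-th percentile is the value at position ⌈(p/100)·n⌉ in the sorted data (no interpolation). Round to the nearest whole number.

27

Sorted: 23, 27, 32, 40, 42, 44, 47, 59, 62, 65, 70, 71, 75, 84, 93, 94, 95, 109, 114, 115.
n = 20.
Position = ⌈10/100 · 20⌉ = ⌈2⌉ = 2.
The value at rank 2 is 27.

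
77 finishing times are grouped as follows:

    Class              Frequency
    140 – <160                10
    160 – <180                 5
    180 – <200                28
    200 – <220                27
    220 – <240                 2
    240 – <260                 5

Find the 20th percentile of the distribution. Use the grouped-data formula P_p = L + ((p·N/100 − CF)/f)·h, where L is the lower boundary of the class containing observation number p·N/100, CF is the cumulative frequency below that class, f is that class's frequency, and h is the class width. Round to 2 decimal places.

180.29

N = 77; target position k = 20/100 · 77 = 15.4.
Cumulative frequencies: 10, 15, 43, 70, 72, 77.
Observation 15.4 falls in the class 180 – <200.
L = 180, CF = 15, f = 28, h = 20.
P20 = 180 + ((15.4 − 15)/28)·20 = 180 + 0.285714 = 180.286.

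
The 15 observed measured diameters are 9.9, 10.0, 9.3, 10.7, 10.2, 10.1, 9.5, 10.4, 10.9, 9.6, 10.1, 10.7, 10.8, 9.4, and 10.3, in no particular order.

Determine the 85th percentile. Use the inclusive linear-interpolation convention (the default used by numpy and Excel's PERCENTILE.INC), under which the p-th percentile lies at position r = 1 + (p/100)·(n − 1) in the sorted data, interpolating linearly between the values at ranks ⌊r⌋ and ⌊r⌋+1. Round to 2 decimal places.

Sorted: 9.3, 9.4, 9.5, 9.6, 9.9, 10.0, 10.1, 10.1, 10.2, 10.3, 10.4, 10.7, 10.7, 10.8, 10.9.
n = 15.
r = 1 + (85/100)·(15 − 1) = 1 + 11.9 = 12.9.
Rank 12 is 10.7 and rank 13 is 10.7.
Interpolate: 10.7 + 0.9·(10.7 − 10.7) = 10.7 + 0.9·0 = 10.7.

10.70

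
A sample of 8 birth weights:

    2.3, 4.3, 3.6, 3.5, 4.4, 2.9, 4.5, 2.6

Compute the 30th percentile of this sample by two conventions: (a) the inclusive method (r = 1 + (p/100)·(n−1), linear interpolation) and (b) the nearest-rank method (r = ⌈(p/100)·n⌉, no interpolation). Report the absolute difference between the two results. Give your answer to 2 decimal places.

Sorted: 2.3, 2.6, 2.9, 3.5, 3.6, 4.3, 4.4, 4.5.
n = 8.
(a) r = 3.1; between ranks 3 (2.9) and 4 (3.5): 2.96.
(b) the nearest-rank method: rank 3 → 2.9.
|2.96 − 2.9| = 0.06.

0.06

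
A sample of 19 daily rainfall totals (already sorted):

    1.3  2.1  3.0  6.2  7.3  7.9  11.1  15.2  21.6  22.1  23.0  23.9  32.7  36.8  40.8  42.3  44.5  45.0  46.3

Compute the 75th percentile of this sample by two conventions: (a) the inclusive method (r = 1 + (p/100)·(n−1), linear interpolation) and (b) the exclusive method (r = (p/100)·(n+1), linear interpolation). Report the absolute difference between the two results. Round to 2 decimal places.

n = 19.
(a) r = 14.5; between ranks 14 (36.8) and 15 (40.8): 38.8.
(b) r = 15 → value at rank 15 = 40.8.
|38.8 − 40.8| = 2.

2.00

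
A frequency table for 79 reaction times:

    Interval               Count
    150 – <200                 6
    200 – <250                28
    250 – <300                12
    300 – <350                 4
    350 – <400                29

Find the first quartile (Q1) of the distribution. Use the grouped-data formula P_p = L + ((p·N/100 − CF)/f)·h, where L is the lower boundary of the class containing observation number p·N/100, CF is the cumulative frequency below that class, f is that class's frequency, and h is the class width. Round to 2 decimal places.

224.55

N = 79; target position k = 25/100 · 79 = 19.75.
Cumulative frequencies: 6, 34, 46, 50, 79.
Observation 19.75 falls in the class 200 – <250.
L = 200, CF = 6, f = 28, h = 50.
P25 = 200 + ((19.75 − 6)/28)·50 = 200 + 24.5536 = 224.554.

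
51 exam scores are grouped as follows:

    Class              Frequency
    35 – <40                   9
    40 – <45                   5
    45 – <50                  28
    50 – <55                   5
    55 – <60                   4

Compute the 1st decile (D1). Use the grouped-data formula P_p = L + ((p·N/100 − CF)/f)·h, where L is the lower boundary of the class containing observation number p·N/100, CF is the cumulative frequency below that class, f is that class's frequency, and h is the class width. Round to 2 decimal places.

N = 51; target position k = 10/100 · 51 = 5.1.
Cumulative frequencies: 9, 14, 42, 47, 51.
Observation 5.1 falls in the class 35 – <40.
L = 35, CF = 0, f = 9, h = 5.
P10 = 35 + ((5.1 − 0)/9)·5 = 35 + 2.83333 = 37.8333.

37.83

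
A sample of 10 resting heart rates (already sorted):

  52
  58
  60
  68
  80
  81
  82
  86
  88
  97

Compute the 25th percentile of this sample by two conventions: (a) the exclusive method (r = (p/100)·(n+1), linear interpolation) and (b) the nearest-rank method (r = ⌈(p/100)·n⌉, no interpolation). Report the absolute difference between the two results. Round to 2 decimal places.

0.50

n = 10.
(a) r = 2.75; between ranks 2 (58) and 3 (60): 59.5.
(b) the nearest-rank method: rank 3 → 60.
|59.5 − 60| = 0.5.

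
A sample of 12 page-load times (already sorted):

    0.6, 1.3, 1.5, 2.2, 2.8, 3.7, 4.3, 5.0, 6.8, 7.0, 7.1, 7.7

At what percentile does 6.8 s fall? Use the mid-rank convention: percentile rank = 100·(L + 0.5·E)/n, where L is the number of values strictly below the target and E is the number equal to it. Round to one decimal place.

Count below 6.8: L = 8; count equal: E = 1; n = 12.
Percentile rank = 100·(8 + 0.5·1)/12 = 100·8.5/12 = 70.83.

70.8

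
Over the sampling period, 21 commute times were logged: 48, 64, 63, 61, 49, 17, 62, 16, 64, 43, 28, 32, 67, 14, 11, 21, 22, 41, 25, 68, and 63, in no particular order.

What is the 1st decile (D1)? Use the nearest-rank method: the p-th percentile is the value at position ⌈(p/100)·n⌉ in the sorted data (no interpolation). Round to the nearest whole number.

16

Sorted: 11, 14, 16, 17, 21, 22, 25, 28, 32, 41, 43, 48, 49, 61, 62, 63, 63, 64, 64, 67, 68.
n = 21.
Position = ⌈10/100 · 21⌉ = ⌈2.1⌉ = 3.
The value at rank 3 is 16.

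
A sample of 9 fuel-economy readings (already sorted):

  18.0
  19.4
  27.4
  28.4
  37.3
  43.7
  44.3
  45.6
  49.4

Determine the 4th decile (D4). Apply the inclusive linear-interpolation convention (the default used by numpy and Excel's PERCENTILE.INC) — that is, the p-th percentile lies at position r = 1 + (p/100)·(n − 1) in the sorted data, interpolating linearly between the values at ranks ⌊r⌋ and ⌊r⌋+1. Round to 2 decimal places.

30.18

n = 9.
r = 1 + (40/100)·(9 − 1) = 1 + 3.2 = 4.2.
Rank 4 is 28.4 and rank 5 is 37.3.
Interpolate: 28.4 + 0.2·(37.3 − 28.4) = 28.4 + 0.2·8.9 = 30.18.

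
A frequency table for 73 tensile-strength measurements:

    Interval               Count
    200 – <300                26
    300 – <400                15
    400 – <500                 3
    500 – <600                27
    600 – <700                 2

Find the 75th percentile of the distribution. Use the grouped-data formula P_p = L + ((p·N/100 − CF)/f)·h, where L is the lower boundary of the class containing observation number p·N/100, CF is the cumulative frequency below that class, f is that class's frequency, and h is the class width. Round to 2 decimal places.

539.81

N = 73; target position k = 75/100 · 73 = 54.75.
Cumulative frequencies: 26, 41, 44, 71, 73.
Observation 54.75 falls in the class 500 – <600.
L = 500, CF = 44, f = 27, h = 100.
P75 = 500 + ((54.75 − 44)/27)·100 = 500 + 39.8148 = 539.815.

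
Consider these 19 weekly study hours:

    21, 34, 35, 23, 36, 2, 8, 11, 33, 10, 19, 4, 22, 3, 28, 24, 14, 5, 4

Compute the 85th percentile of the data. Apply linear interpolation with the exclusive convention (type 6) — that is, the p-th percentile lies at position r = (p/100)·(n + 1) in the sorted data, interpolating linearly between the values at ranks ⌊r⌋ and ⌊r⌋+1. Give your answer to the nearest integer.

34

Sorted: 2, 3, 4, 4, 5, 8, 10, 11, 14, 19, 21, 22, 23, 24, 28, 33, 34, 35, 36.
n = 19.
r = (85/100)·(19 + 1) = 17.
r is an integer, so P85 is the value at rank 17: 34.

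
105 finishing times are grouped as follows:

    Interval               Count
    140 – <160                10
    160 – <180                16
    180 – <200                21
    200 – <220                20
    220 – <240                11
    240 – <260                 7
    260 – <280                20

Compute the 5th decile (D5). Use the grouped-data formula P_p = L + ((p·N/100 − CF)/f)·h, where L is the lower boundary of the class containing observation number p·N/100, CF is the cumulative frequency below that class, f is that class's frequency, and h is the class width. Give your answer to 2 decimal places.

205.50

N = 105; target position k = 50/100 · 105 = 52.5.
Cumulative frequencies: 10, 26, 47, 67, 78, 85, 105.
Observation 52.5 falls in the class 200 – <220.
L = 200, CF = 47, f = 20, h = 20.
P50 = 200 + ((52.5 − 47)/20)·20 = 200 + 5.5 = 205.5.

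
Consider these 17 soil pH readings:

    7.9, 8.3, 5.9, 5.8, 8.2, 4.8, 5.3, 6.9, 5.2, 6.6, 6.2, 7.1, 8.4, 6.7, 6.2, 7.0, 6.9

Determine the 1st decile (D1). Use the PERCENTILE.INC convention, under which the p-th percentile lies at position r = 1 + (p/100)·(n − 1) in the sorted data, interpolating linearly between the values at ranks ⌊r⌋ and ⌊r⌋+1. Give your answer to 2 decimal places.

5.26

Sorted: 4.8, 5.2, 5.3, 5.8, 5.9, 6.2, 6.2, 6.6, 6.7, 6.9, 6.9, 7.0, 7.1, 7.9, 8.2, 8.3, 8.4.
n = 17.
r = 1 + (10/100)·(17 − 1) = 1 + 1.6 = 2.6.
Rank 2 is 5.2 and rank 3 is 5.3.
Interpolate: 5.2 + 0.6·(5.3 − 5.2) = 5.2 + 0.6·0.1 = 5.26.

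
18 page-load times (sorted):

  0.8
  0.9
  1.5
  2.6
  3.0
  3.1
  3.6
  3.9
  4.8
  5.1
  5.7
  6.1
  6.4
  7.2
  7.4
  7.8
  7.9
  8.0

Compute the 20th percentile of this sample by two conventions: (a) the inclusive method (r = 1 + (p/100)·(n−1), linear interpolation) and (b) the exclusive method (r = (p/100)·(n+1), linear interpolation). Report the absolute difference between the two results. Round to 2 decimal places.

n = 18.
(a) r = 4.4; between ranks 4 (2.6) and 5 (3.0): 2.76.
(b) r = 3.8; between ranks 3 (1.5) and 4 (2.6): 2.38.
|2.76 − 2.38| = 0.38.

0.38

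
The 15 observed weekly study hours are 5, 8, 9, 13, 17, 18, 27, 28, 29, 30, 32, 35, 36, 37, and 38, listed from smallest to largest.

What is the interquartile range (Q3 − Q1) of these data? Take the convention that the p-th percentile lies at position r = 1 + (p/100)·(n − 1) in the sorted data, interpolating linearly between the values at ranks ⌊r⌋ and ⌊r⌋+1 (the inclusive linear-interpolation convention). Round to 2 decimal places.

18.50

n = 15.
P25: r = 4.5; ranks 4–5 are 13, 17; interpolating gives 15.
P75: r = 11.5; ranks 11–12 are 32, 35; interpolating gives 33.5.
Difference: 33.5 − 15 = 18.5.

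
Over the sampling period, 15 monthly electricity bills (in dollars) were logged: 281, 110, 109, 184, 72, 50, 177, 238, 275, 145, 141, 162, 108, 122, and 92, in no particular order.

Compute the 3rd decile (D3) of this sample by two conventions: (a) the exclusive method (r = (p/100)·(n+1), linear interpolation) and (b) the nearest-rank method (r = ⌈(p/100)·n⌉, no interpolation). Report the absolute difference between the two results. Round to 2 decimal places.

Sorted: 50, 72, 92, 108, 109, 110, 122, 141, 145, 162, 177, 184, 238, 275, 281.
n = 15.
(a) r = 4.8; between ranks 4 (108) and 5 (109): 108.8.
(b) the nearest-rank method: rank 5 → 109.
|108.8 − 109| = 0.2.

0.20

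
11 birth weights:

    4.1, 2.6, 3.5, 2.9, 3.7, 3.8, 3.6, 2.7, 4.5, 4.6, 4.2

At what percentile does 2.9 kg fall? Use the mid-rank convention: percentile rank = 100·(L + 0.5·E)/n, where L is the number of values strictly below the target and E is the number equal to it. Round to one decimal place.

Sorted: 2.6, 2.7, 2.9, 3.5, 3.6, 3.7, 3.8, 4.1, 4.2, 4.5, 4.6.
Count below 2.9: L = 2; count equal: E = 1; n = 11.
Percentile rank = 100·(2 + 0.5·1)/11 = 100·2.5/11 = 22.73.

22.7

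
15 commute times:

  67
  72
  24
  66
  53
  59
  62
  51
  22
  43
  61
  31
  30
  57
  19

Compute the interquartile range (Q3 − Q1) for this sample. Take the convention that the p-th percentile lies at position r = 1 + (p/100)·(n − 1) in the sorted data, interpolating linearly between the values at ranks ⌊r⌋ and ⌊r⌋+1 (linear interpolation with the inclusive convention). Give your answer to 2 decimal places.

Sorted: 19, 22, 24, 30, 31, 43, 51, 53, 57, 59, 61, 62, 66, 67, 72.
n = 15.
P25: r = 4.5; ranks 4–5 are 30, 31; interpolating gives 30.5.
P75: r = 11.5; ranks 11–12 are 61, 62; interpolating gives 61.5.
Difference: 61.5 − 30.5 = 31.

31.00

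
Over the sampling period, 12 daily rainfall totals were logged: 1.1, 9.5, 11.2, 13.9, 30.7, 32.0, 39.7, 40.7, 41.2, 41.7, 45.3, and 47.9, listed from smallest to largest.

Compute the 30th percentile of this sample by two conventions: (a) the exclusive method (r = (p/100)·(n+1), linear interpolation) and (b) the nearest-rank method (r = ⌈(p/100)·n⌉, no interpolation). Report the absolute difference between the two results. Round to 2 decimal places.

n = 12.
(a) r = 3.9; between ranks 3 (11.2) and 4 (13.9): 13.63.
(b) the nearest-rank method: rank 4 → 13.9.
|13.63 − 13.9| = 0.27.

0.27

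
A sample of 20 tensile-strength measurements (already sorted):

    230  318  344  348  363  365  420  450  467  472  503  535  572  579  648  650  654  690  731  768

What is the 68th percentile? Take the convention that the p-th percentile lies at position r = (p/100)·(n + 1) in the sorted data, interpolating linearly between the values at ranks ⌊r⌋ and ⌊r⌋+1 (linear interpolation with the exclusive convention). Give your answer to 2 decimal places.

598.32

n = 20.
r = (68/100)·(20 + 1) = 14.28.
Rank 14 is 579 and rank 15 is 648.
Interpolate: 579 + 0.28·(648 − 579) = 579 + 0.28·69 = 598.32.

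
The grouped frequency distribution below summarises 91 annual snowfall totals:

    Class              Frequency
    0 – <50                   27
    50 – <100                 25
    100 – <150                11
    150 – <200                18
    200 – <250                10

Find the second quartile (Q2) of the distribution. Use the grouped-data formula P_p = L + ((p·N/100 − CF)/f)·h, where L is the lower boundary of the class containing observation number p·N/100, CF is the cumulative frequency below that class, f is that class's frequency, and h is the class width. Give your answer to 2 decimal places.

87.00

N = 91; target position k = 50/100 · 91 = 45.5.
Cumulative frequencies: 27, 52, 63, 81, 91.
Observation 45.5 falls in the class 50 – <100.
L = 50, CF = 27, f = 25, h = 50.
P50 = 50 + ((45.5 − 27)/25)·50 = 50 + 37 = 87.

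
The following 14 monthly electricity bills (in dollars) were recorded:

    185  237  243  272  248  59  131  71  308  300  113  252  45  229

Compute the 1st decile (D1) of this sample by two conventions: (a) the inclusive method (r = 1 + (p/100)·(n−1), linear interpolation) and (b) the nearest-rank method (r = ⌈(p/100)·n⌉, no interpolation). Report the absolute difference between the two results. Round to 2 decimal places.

Sorted: 45, 59, 71, 113, 131, 185, 229, 237, 243, 248, 252, 272, 300, 308.
n = 14.
(a) r = 2.3; between ranks 2 (59) and 3 (71): 62.6.
(b) the nearest-rank method: rank 2 → 59.
|62.6 − 59| = 3.6.

3.60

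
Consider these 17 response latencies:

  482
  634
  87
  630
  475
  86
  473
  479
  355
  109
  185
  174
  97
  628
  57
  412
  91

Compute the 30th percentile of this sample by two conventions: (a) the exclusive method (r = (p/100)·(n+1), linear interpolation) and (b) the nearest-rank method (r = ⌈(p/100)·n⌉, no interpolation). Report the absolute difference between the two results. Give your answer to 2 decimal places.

Sorted: 57, 86, 87, 91, 97, 109, 174, 185, 355, 412, 473, 475, 479, 482, 628, 630, 634.
n = 17.
(a) r = 5.4; between ranks 5 (97) and 6 (109): 101.8.
(b) the nearest-rank method: rank 6 → 109.
|101.8 − 109| = 7.2.

7.20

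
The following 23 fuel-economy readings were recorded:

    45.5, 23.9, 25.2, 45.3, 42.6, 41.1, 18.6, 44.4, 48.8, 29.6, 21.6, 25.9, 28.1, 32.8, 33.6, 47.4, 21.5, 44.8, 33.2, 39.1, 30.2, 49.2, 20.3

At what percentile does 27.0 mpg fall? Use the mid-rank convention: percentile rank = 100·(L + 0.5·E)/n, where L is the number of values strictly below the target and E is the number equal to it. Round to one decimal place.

30.4

Sorted: 18.6, 20.3, 21.5, 21.6, 23.9, 25.2, 25.9, 28.1, 29.6, 30.2, 32.8, 33.2, 33.6, 39.1, 41.1, 42.6, 44.4, 44.8, 45.3, 45.5, 47.4, 48.8, 49.2.
Count below 27.0: L = 7; count equal: E = 0; n = 23.
Percentile rank = 100·(7 + 0.5·0)/23 = 100·7/23 = 30.43.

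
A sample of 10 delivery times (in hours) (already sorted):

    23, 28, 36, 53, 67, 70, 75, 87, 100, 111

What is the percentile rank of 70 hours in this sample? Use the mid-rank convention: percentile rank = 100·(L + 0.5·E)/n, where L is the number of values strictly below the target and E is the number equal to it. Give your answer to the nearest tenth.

55.0

Count below 70: L = 5; count equal: E = 1; n = 10.
Percentile rank = 100·(5 + 0.5·1)/10 = 100·5.5/10 = 55.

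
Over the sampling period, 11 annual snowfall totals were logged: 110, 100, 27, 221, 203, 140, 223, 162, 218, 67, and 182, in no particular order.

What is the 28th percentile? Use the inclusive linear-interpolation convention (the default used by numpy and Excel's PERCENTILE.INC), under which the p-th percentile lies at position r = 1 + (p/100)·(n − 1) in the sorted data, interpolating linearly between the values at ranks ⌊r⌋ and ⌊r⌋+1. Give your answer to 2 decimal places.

108.00

Sorted: 27, 67, 100, 110, 140, 162, 182, 203, 218, 221, 223.
n = 11.
r = 1 + (28/100)·(11 − 1) = 1 + 2.8 = 3.8.
Rank 3 is 100 and rank 4 is 110.
Interpolate: 100 + 0.8·(110 − 100) = 100 + 0.8·10 = 108.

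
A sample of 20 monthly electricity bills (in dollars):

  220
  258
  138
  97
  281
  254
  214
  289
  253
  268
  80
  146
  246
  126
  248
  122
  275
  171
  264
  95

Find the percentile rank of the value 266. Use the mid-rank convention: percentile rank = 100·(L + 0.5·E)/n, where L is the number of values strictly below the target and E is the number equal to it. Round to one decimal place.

Sorted: 80, 95, 97, 122, 126, 138, 146, 171, 214, 220, 246, 248, 253, 254, 258, 264, 268, 275, 281, 289.
Count below 266: L = 16; count equal: E = 0; n = 20.
Percentile rank = 100·(16 + 0.5·0)/20 = 100·16/20 = 80.

80.0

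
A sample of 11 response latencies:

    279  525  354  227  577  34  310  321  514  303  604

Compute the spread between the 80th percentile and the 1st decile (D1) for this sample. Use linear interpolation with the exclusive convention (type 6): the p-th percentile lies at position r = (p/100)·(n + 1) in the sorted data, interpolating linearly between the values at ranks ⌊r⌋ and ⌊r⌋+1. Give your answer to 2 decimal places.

Sorted: 34, 227, 279, 303, 310, 321, 354, 514, 525, 577, 604.
n = 11.
P10: r = 1.2; ranks 1–2 are 34, 227; interpolating gives 72.6.
P80: r = 9.6; ranks 9–10 are 525, 577; interpolating gives 556.2.
Difference: 556.2 − 72.6 = 483.6.

483.60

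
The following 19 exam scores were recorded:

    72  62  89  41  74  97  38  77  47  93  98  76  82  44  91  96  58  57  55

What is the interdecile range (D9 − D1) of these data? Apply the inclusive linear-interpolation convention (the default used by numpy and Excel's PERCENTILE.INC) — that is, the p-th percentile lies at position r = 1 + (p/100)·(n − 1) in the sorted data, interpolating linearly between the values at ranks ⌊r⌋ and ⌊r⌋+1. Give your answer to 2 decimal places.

52.80

Sorted: 38, 41, 44, 47, 55, 57, 58, 62, 72, 74, 76, 77, 82, 89, 91, 93, 96, 97, 98.
n = 19.
P10: r = 2.8; ranks 2–3 are 41, 44; interpolating gives 43.4.
P90: r = 17.2; ranks 17–18 are 96, 97; interpolating gives 96.2.
Difference: 96.2 − 43.4 = 52.8.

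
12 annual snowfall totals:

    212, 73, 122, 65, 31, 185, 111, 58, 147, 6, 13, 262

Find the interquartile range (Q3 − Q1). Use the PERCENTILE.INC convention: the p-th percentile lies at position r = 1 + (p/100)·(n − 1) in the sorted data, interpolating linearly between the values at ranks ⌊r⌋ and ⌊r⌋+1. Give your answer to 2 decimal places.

Sorted: 6, 13, 31, 58, 65, 73, 111, 122, 147, 185, 212, 262.
n = 12.
P25: r = 3.75; ranks 3–4 are 31, 58; interpolating gives 51.25.
P75: r = 9.25; ranks 9–10 are 147, 185; interpolating gives 156.5.
Difference: 156.5 − 51.25 = 105.25.

105.25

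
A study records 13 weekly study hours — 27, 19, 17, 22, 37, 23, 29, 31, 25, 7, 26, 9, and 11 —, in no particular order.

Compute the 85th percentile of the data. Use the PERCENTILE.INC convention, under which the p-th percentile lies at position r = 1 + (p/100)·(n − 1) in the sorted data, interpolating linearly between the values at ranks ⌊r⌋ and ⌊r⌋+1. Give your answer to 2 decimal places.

29.40

Sorted: 7, 9, 11, 17, 19, 22, 23, 25, 26, 27, 29, 31, 37.
n = 13.
r = 1 + (85/100)·(13 − 1) = 1 + 10.2 = 11.2.
Rank 11 is 29 and rank 12 is 31.
Interpolate: 29 + 0.2·(31 − 29) = 29 + 0.2·2 = 29.4.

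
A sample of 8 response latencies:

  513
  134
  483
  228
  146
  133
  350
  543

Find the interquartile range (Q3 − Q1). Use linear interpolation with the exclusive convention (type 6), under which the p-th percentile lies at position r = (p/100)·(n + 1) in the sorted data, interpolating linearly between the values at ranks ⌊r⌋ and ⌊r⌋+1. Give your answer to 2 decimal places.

368.50

Sorted: 133, 134, 146, 228, 350, 483, 513, 543.
n = 8.
P25: r = 2.25; ranks 2–3 are 134, 146; interpolating gives 137.
P75: r = 6.75; ranks 6–7 are 483, 513; interpolating gives 505.5.
Difference: 505.5 − 137 = 368.5.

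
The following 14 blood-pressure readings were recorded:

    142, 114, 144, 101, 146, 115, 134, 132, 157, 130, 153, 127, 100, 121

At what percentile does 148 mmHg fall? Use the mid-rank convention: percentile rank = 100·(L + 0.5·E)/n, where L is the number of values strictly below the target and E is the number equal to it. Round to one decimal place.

85.7

Sorted: 100, 101, 114, 115, 121, 127, 130, 132, 134, 142, 144, 146, 153, 157.
Count below 148: L = 12; count equal: E = 0; n = 14.
Percentile rank = 100·(12 + 0.5·0)/14 = 100·12/14 = 85.71.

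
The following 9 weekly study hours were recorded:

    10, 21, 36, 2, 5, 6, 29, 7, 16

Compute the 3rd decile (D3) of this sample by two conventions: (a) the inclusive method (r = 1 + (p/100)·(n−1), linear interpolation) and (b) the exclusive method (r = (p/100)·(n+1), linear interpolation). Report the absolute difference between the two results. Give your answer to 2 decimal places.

Sorted: 2, 5, 6, 7, 10, 16, 21, 29, 36.
n = 9.
(a) r = 3.4; between ranks 3 (6) and 4 (7): 6.4.
(b) r = 3 → value at rank 3 = 6.
|6.4 − 6| = 0.4.

0.40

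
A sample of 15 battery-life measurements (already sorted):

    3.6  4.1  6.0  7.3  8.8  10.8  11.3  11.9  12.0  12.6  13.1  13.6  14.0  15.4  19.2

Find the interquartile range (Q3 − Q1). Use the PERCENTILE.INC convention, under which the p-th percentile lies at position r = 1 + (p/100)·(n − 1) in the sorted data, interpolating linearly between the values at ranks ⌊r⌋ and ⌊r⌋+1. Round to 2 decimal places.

n = 15.
P25: r = 4.5; ranks 4–5 are 7.3, 8.8; interpolating gives 8.05.
P75: r = 11.5; ranks 11–12 are 13.1, 13.6; interpolating gives 13.35.
Difference: 13.35 − 8.05 = 5.3.

5.30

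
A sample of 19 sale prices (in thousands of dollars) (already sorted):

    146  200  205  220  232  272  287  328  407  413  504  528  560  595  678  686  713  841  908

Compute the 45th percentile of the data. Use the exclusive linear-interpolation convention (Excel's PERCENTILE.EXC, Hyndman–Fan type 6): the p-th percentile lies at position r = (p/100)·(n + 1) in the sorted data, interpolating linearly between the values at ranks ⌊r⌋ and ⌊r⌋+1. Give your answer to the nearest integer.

407

n = 19.
r = (45/100)·(19 + 1) = 9.
r is an integer, so P45 is the value at rank 9: 407.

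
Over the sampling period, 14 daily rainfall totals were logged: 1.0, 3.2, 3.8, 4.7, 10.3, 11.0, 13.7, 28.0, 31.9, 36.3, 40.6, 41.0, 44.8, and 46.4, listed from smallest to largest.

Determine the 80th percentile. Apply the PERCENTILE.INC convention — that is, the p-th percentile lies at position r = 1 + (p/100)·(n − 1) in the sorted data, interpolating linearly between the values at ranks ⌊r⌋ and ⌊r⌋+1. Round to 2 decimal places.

40.76

n = 14.
r = 1 + (80/100)·(14 − 1) = 1 + 10.4 = 11.4.
Rank 11 is 40.6 and rank 12 is 41.0.
Interpolate: 40.6 + 0.4·(41.0 − 40.6) = 40.6 + 0.4·0.4 = 40.76.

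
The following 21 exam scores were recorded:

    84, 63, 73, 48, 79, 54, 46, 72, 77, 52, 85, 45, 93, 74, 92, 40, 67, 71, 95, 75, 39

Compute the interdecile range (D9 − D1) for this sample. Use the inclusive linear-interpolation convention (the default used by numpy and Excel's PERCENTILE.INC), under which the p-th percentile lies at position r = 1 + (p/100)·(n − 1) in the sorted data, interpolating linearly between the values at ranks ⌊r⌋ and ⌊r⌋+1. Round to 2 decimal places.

Sorted: 39, 40, 45, 46, 48, 52, 54, 63, 67, 71, 72, 73, 74, 75, 77, 79, 84, 85, 92, 93, 95.
n = 21.
P10: r = 3 (integer) → 45.
P90: r = 19 (integer) → 92.
Difference: 92 − 45 = 47.

47.00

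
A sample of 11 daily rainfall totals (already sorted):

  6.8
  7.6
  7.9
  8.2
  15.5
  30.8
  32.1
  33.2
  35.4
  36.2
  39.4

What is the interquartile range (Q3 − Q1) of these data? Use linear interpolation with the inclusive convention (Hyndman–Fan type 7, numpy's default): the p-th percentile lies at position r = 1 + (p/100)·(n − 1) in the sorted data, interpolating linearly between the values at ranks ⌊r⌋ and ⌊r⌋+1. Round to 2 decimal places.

n = 11.
P25: r = 3.5; ranks 3–4 are 7.9, 8.2; interpolating gives 8.05.
P75: r = 8.5; ranks 8–9 are 33.2, 35.4; interpolating gives 34.3.
Difference: 34.3 − 8.05 = 26.25.

26.25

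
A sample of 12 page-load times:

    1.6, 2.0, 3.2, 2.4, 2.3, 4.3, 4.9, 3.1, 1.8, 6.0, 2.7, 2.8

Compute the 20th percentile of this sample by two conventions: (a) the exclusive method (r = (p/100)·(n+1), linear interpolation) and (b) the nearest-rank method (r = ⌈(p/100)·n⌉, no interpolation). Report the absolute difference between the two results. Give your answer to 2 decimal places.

0.08

Sorted: 1.6, 1.8, 2.0, 2.3, 2.4, 2.7, 2.8, 3.1, 3.2, 4.3, 4.9, 6.0.
n = 12.
(a) r = 2.6; between ranks 2 (1.8) and 3 (2.0): 1.92.
(b) the nearest-rank method: rank 3 → 2.
|1.92 − 2| = 0.08.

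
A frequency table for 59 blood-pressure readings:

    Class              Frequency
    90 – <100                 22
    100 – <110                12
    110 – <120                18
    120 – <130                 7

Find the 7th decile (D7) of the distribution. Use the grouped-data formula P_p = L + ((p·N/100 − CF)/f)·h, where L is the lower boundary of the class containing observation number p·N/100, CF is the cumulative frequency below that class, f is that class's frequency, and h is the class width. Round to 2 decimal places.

N = 59; target position k = 70/100 · 59 = 41.3.
Cumulative frequencies: 22, 34, 52, 59.
Observation 41.3 falls in the class 110 – <120.
L = 110, CF = 34, f = 18, h = 10.
P70 = 110 + ((41.3 − 34)/18)·10 = 110 + 4.05556 = 114.056.

114.06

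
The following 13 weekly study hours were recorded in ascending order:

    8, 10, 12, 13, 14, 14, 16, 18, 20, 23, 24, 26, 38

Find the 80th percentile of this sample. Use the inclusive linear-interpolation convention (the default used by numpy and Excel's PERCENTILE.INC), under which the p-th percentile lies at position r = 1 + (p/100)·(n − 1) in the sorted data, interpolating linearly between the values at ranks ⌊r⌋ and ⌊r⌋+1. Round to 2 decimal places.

n = 13.
r = 1 + (80/100)·(13 − 1) = 1 + 9.6 = 10.6.
Rank 10 is 23 and rank 11 is 24.
Interpolate: 23 + 0.6·(24 − 23) = 23 + 0.6·1 = 23.6.

23.60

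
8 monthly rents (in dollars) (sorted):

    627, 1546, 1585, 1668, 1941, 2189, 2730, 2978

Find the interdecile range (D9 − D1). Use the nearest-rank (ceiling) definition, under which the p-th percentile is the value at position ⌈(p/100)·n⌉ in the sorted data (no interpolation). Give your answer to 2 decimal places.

n = 8.
P10: rank ⌈10/100·8⌉ = 1 → 627.
P90: rank ⌈90/100·8⌉ = 8 → 2978.
Difference: 2978 − 627 = 2351.

2351.00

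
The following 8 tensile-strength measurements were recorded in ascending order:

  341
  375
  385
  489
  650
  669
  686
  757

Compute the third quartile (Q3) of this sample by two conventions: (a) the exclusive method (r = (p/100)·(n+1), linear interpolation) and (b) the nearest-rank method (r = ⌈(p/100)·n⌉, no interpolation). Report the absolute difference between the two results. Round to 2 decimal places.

n = 8.
(a) r = 6.75; between ranks 6 (669) and 7 (686): 681.75.
(b) the nearest-rank method: rank 6 → 669.
|681.75 − 669| = 12.75.

12.75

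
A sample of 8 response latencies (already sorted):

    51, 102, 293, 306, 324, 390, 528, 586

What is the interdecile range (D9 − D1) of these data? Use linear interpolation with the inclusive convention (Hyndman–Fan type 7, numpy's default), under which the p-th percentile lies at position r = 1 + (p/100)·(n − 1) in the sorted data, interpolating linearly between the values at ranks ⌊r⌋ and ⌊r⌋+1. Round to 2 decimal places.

n = 8.
P10: r = 1.7; ranks 1–2 are 51, 102; interpolating gives 86.7.
P90: r = 7.3; ranks 7–8 are 528, 586; interpolating gives 545.4.
Difference: 545.4 − 86.7 = 458.7.

458.70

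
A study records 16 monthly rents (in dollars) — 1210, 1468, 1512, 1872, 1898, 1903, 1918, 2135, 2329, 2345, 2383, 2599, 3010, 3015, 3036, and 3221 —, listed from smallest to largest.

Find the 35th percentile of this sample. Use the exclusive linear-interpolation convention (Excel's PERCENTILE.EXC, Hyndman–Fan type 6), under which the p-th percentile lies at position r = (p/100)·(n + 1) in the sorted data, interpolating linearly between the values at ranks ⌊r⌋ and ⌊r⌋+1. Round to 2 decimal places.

1902.75

n = 16.
r = (35/100)·(16 + 1) = 5.95.
Rank 5 is 1898 and rank 6 is 1903.
Interpolate: 1898 + 0.95·(1903 − 1898) = 1898 + 0.95·5 = 1902.75.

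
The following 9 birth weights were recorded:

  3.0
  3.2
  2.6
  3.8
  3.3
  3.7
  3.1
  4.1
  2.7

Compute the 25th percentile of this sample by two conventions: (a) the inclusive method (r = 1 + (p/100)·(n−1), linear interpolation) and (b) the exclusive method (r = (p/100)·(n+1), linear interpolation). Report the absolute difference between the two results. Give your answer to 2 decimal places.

0.15

Sorted: 2.6, 2.7, 3.0, 3.1, 3.2, 3.3, 3.7, 3.8, 4.1.
n = 9.
(a) r = 3 → value at rank 3 = 3.
(b) r = 2.5; between ranks 2 (2.7) and 3 (3.0): 2.85.
|3 − 2.85| = 0.15.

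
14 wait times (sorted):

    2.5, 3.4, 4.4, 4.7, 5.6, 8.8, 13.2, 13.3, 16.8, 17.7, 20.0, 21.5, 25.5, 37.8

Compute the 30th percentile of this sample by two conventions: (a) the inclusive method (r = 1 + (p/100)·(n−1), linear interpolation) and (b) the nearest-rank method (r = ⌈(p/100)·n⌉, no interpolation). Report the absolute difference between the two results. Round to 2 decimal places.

0.09

n = 14.
(a) r = 4.9; between ranks 4 (4.7) and 5 (5.6): 5.51.
(b) the nearest-rank method: rank 5 → 5.6.
|5.51 − 5.6| = 0.09.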